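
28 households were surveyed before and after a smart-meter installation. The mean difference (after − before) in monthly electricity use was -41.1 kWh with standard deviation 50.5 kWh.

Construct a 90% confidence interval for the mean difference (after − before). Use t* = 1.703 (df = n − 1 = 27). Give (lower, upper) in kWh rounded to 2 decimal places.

(-57.35, -24.85)

This is a matched-pairs design, so SE = s_d/√n = 50.5/√28 = 9.5436.
Margin = 1.703 × 9.5436 = 16.2528; the interval is -41.1 ± 16.2528 = (-57.35, -24.85).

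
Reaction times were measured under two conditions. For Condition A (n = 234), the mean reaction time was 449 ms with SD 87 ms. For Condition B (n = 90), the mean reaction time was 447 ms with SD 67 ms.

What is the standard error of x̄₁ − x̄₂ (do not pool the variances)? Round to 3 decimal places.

9.068

Standard errors of each mean: 87/√234 = 5.6874 and 67/√90 = 7.0624.
SE(x̄₁ − x̄₂) = √(5.6874² + 7.0624²) = 9.0677 for independent samples with unequal variances.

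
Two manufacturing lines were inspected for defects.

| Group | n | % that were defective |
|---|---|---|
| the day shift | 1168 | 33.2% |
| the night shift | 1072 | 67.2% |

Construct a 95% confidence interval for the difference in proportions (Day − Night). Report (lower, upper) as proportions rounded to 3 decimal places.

(-0.379, -0.301)

Each SE is √(p̂(1−p̂)/n): √(0.3320·0.6680/1168) = 0.01378 and √(0.6720·0.3280/1072) = 0.01434.
SE(p̂₁ − p̂₂) = √(SE₁² + SE₂²) = √(0.0001898884 + 0.0002056356) = 0.01989, since the two samples are independent.
At 95% confidence z* = 1.960; margin = 1.960 × 0.01989 = 0.03898.
The difference is 0.3320 − 0.6720 = -0.3400, so the interval is -0.3400 ± 0.03898 = (-0.379, -0.301).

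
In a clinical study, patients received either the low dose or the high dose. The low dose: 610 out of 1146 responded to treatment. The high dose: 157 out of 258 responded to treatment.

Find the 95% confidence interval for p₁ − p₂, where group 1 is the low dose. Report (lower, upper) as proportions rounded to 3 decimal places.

First, p̂₁ = 610/1146 = 0.5323; p̂₂ = 157/258 = 0.6085.
The two standard errors are √(0.5323×0.4677/1146) = 0.01474 and √(0.6085×0.3915/258) = 0.03039.
Because the samples are independent, SE_diff = √(0.01474² + 0.03039²) = 0.03378.
Using z* = 1.960 for 95%, ME = 1.960 × 0.03378 = 0.06621.
p̂₁ − p̂₂ = -0.0762; interval -0.0762 ± 0.06621 gives (-0.142, -0.010).

(-0.142, -0.010)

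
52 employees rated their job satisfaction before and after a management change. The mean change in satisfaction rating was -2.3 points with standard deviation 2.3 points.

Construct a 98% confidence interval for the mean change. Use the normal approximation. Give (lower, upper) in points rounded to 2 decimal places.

(-3.04, -1.56)

Paired design: SE = s_d/√n = 2.3/√52 = 0.3190.
z* = 2.326; margin of error = 2.326 × 0.3190 = 0.7420.
-2.3 ± 0.7420 → (-3.04, -1.56).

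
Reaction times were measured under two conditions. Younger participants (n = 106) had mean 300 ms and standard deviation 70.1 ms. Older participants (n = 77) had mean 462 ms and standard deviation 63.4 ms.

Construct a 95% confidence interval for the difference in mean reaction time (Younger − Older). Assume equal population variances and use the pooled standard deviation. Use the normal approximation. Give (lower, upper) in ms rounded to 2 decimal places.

(-181.77, -142.23)

Pooled variance s_p² = [105·70.1² + 76·63.4²] / (106+77−2) = 4538.4398, so s_p = 67.3679.
SE_diff = s_p·√(1/n₁ + 1/n₂) = 67.3679·√(1/106 + 1/77) = 10.0874.
z* = 1.960; margin = 1.960 × 10.0874 = 19.7713.
Difference = 300 − 462 = -162.0000.
-162.0000 ± 19.7713 → (-181.77, -142.23).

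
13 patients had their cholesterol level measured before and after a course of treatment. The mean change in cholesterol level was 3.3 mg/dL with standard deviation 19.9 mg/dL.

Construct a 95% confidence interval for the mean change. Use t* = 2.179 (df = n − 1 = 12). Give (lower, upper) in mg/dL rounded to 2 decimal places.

(-8.73, 15.33)

Paired design: SE = s_d/√n = 19.9/√13 = 5.5193.
t* = 2.179; margin of error = 2.179 × 5.5193 = 12.0266.
3.3 ± 12.0266 → (-8.73, 15.33).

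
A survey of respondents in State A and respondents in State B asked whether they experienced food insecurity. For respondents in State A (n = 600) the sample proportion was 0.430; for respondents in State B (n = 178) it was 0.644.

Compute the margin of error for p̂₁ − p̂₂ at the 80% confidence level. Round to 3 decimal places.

SE₁ = √(p̂₁(1−p̂₁)/n₁) = √(0.4300·0.5700/600) = 0.02021; SE₂ = √(0.6440·0.3560/178) = 0.03589.
Independent samples: SE of the difference = √(SE₁² + SE₂²) = √(0.0004084441 + 0.0012880921) = 0.04119.
z* for 80% confidence is 1.282, so the margin of error is 1.282 × 0.04119 = 0.05281.

0.053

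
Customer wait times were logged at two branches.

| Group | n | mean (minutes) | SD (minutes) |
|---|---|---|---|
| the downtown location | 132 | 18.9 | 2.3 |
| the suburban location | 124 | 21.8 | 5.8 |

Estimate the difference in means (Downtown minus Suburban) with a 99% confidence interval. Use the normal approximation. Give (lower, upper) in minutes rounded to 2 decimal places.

Standard errors of each mean: 2.3/√132 = 0.2002 and 5.8/√124 = 0.5209.
SE(x̄₁ − x̄₂) = √(0.2002² + 0.5209²) = 0.5580 for independent samples with unequal variances.
With z* = 2.576, the margin is 2.576 × 0.5580 = 1.4374.
x̄₁ − x̄₂ = 18.9 − 21.8 = -2.9000; the interval is -2.9000 ± 1.4374 = (-4.34, -1.46).

(-4.34, -1.46)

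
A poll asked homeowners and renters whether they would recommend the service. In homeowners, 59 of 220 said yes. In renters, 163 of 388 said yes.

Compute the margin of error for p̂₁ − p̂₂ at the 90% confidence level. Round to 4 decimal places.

First, p̂₁ = 59/220 = 0.2682; p̂₂ = 163/388 = 0.4201.
The two standard errors are √(0.2682×0.7318/220) = 0.02987 and √(0.4201×0.5799/388) = 0.02506.
Because the samples are independent, SE_diff = √(0.02987² + 0.02506²) = 0.03899.
Using z* = 1.645 for 90%, ME = 1.645 × 0.03899 = 0.06414.

0.0641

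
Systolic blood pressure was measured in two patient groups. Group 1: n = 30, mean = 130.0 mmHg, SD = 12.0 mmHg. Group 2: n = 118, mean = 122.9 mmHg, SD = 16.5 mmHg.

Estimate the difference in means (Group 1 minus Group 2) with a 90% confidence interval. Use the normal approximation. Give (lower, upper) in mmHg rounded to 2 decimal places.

SE₁ = s₁/√n₁ = 12.0/√30 = 2.1909; SE₂ = 16.5/√118 = 1.5189.
Independent samples, unequal variances: SE_diff = √(SE₁² + SE₂²) = √(4.80004281 + 2.30705721) = 2.6659.
z* = 1.645, so margin of error = 1.645 × 2.6659 = 4.3854.
Difference in means = 130.0 − 122.9 = 7.1000.
7.1000 ± 4.3854 → (2.71, 11.49).

(2.71, 11.49)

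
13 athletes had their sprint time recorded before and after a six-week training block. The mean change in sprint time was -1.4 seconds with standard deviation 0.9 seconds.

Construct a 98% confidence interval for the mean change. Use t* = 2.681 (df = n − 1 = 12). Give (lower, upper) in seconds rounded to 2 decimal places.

(-2.07, -0.73)

Paired design: SE = s_d/√n = 0.9/√13 = 0.2496.
t* = 2.681; margin of error = 2.681 × 0.2496 = 0.6692.
-1.4 ± 0.6692 → (-2.07, -0.73).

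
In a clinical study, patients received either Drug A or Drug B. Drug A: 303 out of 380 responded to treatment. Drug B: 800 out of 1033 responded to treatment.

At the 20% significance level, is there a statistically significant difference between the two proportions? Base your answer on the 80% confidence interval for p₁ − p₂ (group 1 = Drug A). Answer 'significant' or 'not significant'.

Sample proportions: 303/380 = 0.7974, 800/1033 = 0.7744.
Each SE is √(p̂(1−p̂)/n): √(0.7974·0.2026/380) = 0.02062 and √(0.7744·0.2256/1033) = 0.01300.
SE(p̂₁ − p̂₂) = √(SE₁² + SE₂²) = √(0.0004251844 + 0.000169) = 0.02438, since the two samples are independent.
At 80% confidence z* = 1.282; margin = 1.282 × 0.02438 = 0.03126.
The difference is 0.7974 − 0.7744 = 0.0230, so the interval is 0.0230 ± 0.03126 = (-0.00826, 0.05426).
The interval (-0.00826, 0.05426) contains 0, so the difference is not significant.

not significant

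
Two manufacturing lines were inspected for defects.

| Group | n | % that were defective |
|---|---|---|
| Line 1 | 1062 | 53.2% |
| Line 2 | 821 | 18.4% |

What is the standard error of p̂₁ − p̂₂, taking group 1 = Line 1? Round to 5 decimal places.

SE₁ = √(p̂₁(1−p̂₁)/n₁) = √(0.5320·0.4680/1062) = 0.01531; SE₂ = √(0.1840·0.8160/821) = 0.01352.
Independent samples: SE of the difference = √(SE₁² + SE₂²) = √(0.0002343961 + 0.0001827904) = 0.02043.

0.02043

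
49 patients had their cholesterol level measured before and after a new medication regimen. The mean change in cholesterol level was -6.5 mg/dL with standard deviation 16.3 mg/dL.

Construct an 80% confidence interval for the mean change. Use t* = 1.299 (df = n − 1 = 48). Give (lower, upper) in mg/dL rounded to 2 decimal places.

Paired design: SE = s_d/√n = 16.3/√49 = 2.3286.
t* = 1.299; margin of error = 1.299 × 2.3286 = 3.0249.
-6.5 ± 3.0249 → (-9.52, -3.48).

(-9.52, -3.48)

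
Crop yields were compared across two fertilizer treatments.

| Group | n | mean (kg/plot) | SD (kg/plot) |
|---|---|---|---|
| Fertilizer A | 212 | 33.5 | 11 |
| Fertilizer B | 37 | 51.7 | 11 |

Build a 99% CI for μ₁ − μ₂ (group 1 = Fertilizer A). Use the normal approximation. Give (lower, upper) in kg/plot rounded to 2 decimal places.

(-23.25, -13.15)

Per-group SEs: s₁/√n₁ = 11/√212 = 0.7555, s₂/√n₂ = 11/√37 = 1.8084.
Unpooled SE of the difference: √(0.57078025 + 3.27031056) = 1.9599.
Margin of error = z* · SE = 2.576 × 1.9599 = 5.0487.
x̄₁ − x̄₂ = 33.5 − 51.7 = -18.2000.
CI: -18.2000 ± 5.0487 = (-23.25, -13.15).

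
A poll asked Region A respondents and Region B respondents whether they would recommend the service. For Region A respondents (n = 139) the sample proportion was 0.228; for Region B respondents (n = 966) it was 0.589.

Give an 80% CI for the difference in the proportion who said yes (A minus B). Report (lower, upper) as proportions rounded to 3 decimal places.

(-0.411, -0.311)

Each SE is √(p̂(1−p̂)/n): √(0.2280·0.7720/139) = 0.03559 and √(0.5890·0.4110/966) = 0.01583.
SE(p̂₁ − p̂₂) = √(SE₁² + SE₂²) = √(0.0012666481 + 0.0002505889) = 0.03895, since the two samples are independent.
At 80% confidence z* = 1.282; margin = 1.282 × 0.03895 = 0.04993.
The difference is 0.2280 − 0.5890 = -0.3610, so the interval is -0.3610 ± 0.04993 = (-0.411, -0.311).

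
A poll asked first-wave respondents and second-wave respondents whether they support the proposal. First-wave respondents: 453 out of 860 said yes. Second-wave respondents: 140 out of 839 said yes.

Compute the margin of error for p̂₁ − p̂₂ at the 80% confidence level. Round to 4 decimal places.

0.0274

Sample proportions: 453/860 = 0.5267, 140/839 = 0.1669.
Each SE is √(p̂(1−p̂)/n): √(0.5267·0.4733/860) = 0.01703 and √(0.1669·0.8331/839) = 0.01287.
SE(p̂₁ − p̂₂) = √(SE₁² + SE₂²) = √(0.0002900209 + 0.0001656369) = 0.02135, since the two samples are independent.
At 80% confidence z* = 1.282; margin = 1.282 × 0.02135 = 0.02737.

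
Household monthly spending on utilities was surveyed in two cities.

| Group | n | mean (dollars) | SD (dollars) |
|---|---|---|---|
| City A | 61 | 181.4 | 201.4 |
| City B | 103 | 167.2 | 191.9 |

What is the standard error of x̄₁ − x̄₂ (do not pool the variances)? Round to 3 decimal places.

Standard errors of each mean: 201.4/√61 = 25.7866 and 191.9/√103 = 18.9085.
SE(x̄₁ − x̄₂) = √(25.7866² + 18.9085²) = 31.9762 for independent samples with unequal variances.

31.976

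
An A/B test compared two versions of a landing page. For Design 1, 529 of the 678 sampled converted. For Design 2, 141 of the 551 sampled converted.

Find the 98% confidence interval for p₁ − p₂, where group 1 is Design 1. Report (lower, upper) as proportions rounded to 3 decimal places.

p̂₁ = 529/678 = 0.7802 and p̂₂ = 141/551 = 0.2559.
SE₁ = √(p̂₁(1−p̂₁)/n₁) = √(0.7802·0.2198/678) = 0.01590; SE₂ = √(0.2559·0.7441/551) = 0.01859.
Independent samples: SE of the difference = √(SE₁² + SE₂²) = √(0.00025281 + 0.0003455881) = 0.02446.
z* for 98% confidence is 2.326, so the margin of error is 2.326 × 0.02446 = 0.05689.
Point estimate p̂₁ − p̂₂ = 0.7802 − 0.2559 = 0.5243.
0.5243 ± 0.05689 → (0.467, 0.581).

(0.467, 0.581)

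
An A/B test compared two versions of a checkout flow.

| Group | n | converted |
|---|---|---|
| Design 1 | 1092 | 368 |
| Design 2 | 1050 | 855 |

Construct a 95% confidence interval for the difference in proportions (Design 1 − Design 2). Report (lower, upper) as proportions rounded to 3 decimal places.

p̂₁ = 368/1092 = 0.3370 and p̂₂ = 855/1050 = 0.8143.
SE₁ = √(p̂₁(1−p̂₁)/n₁) = √(0.3370·0.6630/1092) = 0.01430; SE₂ = √(0.8143·0.1857/1050) = 0.01200.
Independent samples: SE of the difference = √(SE₁² + SE₂²) = √(0.00020449 + 0.000144) = 0.01867.
z* for 95% confidence is 1.960, so the margin of error is 1.960 × 0.01867 = 0.03659.
Point estimate p̂₁ − p̂₂ = 0.3370 − 0.8143 = -0.4773.
-0.4773 ± 0.03659 → (-0.514, -0.441).

(-0.514, -0.441)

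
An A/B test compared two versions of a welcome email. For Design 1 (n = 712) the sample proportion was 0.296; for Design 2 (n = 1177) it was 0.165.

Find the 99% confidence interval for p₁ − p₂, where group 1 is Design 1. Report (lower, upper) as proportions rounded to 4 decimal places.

The two standard errors are √(0.2960×0.7040/712) = 0.01711 and √(0.1650×0.8350/1177) = 0.01082.
Because the samples are independent, SE_diff = √(0.01711² + 0.01082²) = 0.02024.
Using z* = 2.576 for 99%, ME = 2.576 × 0.02024 = 0.05214.
p̂₁ − p̂₂ = 0.1310; interval 0.1310 ± 0.05214 gives (0.0789, 0.1831).

(0.0789, 0.1831)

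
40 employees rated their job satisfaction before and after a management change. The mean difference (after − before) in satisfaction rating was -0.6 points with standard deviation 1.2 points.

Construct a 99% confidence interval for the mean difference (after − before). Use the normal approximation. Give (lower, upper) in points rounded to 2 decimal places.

(-1.09, -0.11)

Paired design: SE = s_d/√n = 1.2/√40 = 0.1897.
z* = 2.576; margin of error = 2.576 × 0.1897 = 0.4887.
-0.6 ± 0.4887 → (-1.09, -0.11).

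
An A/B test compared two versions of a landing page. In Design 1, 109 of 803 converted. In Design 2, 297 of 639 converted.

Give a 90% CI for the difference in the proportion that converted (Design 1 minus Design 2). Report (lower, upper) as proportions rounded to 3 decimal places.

Sample proportions: 109/803 = 0.1357, 297/639 = 0.4648.
Each SE is √(p̂(1−p̂)/n): √(0.1357·0.8643/803) = 0.01209 and √(0.4648·0.5352/639) = 0.01973.
SE(p̂₁ − p̂₂) = √(SE₁² + SE₂²) = √(0.0001461681 + 0.0003892729) = 0.02314, since the two samples are independent.
At 90% confidence z* = 1.645; margin = 1.645 × 0.02314 = 0.03807.
The difference is 0.1357 − 0.4648 = -0.3291, so the interval is -0.3291 ± 0.03807 = (-0.367, -0.291).

(-0.367, -0.291)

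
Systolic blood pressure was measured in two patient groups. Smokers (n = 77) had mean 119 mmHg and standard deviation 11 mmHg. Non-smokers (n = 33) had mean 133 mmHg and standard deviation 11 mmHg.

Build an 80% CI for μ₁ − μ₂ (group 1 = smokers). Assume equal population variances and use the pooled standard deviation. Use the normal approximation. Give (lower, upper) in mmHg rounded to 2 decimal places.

Pooled variance s_p² = [76·11² + 32·11²] / (77+33−2) = 121.0000, so s_p = 11.0000.
SE_diff = s_p·√(1/n₁ + 1/n₂) = 11.0000·√(1/77 + 1/33) = 2.2887.
z* = 1.282; margin = 1.282 × 2.2887 = 2.9341.
Difference = 119 − 133 = -14.0000.
-14.0000 ± 2.9341 → (-16.93, -11.07).

(-16.93, -11.07)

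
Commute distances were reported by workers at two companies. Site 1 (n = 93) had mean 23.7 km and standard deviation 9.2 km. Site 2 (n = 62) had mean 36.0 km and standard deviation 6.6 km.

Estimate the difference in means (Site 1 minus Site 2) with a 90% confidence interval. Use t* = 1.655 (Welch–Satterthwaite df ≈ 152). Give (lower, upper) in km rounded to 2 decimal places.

(-14.40, -10.20)

SE₁ = s₁/√n₁ = 9.2/√93 = 0.9540; SE₂ = 6.6/√62 = 0.8382.
Independent samples, unequal variances: SE_diff = √(SE₁² + SE₂²) = √(0.910116 + 0.70257924) = 1.2699.
t* = 1.655, so margin of error = 1.655 × 1.2699 = 2.1017.
Difference in means = 23.7 − 36.0 = -12.3000.
-12.3000 ± 2.1017 → (-14.40, -10.20).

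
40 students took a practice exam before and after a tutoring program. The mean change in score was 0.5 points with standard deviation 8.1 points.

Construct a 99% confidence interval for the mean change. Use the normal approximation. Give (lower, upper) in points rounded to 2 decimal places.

(-2.80, 3.80)

This is a matched-pairs design, so SE = s_d/√n = 8.1/√40 = 1.2807.
Margin = 2.576 × 1.2807 = 3.2991; the interval is 0.5 ± 3.2991 = (-2.80, 3.80).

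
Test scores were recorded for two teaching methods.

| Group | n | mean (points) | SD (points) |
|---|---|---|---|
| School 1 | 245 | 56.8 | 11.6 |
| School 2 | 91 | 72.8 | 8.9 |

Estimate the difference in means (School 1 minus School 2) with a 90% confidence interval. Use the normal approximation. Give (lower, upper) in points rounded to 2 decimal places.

(-17.96, -14.04)

Standard errors of each mean: 11.6/√245 = 0.7411 and 8.9/√91 = 0.9330.
SE(x̄₁ − x̄₂) = √(0.7411² + 0.9330²) = 1.1915 for independent samples with unequal variances.
With z* = 1.645, the margin is 1.645 × 1.1915 = 1.9600.
x̄₁ − x̄₂ = 56.8 − 72.8 = -16.0000; the interval is -16.0000 ± 1.9600 = (-17.96, -14.04).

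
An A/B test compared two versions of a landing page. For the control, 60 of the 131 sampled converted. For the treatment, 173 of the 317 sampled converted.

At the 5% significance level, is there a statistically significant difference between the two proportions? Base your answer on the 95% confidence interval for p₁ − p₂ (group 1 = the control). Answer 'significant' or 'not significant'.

not significant

p̂₁ = 60/131 = 0.4580 and p̂₂ = 173/317 = 0.5457.
SE₁ = √(p̂₁(1−p̂₁)/n₁) = √(0.4580·0.5420/131) = 0.04353; SE₂ = √(0.5457·0.4543/317) = 0.02797.
Independent samples: SE of the difference = √(SE₁² + SE₂²) = √(0.0018948609 + 0.0007823209) = 0.05174.
z* for 95% confidence is 1.960, so the margin of error is 1.960 × 0.05174 = 0.10141.
Point estimate p̂₁ − p̂₂ = 0.4580 − 0.5457 = -0.0877.
-0.0877 ± 0.10141 → (-0.18911, 0.01371).
The interval (-0.18911, 0.01371) contains 0, so the difference is not significant.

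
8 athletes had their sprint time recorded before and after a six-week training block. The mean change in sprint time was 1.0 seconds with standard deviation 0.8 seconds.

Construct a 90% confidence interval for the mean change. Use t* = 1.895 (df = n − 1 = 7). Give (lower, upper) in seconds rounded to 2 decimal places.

(0.46, 1.54)

This is a matched-pairs design, so SE = s_d/√n = 0.8/√8 = 0.2828.
Margin = 1.895 × 0.2828 = 0.5359; the interval is 1.0 ± 0.5359 = (0.46, 1.54).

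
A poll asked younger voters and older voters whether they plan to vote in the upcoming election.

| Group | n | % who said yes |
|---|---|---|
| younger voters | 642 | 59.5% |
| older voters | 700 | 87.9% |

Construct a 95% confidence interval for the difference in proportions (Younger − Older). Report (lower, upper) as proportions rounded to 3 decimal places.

(-0.329, -0.239)

SE₁ = √(p̂₁(1−p̂₁)/n₁) = √(0.5950·0.4050/642) = 0.01937; SE₂ = √(0.8790·0.1210/700) = 0.01233.
Independent samples: SE of the difference = √(SE₁² + SE₂²) = √(0.0003751969 + 0.0001520289) = 0.02296.
z* for 95% confidence is 1.960, so the margin of error is 1.960 × 0.02296 = 0.04500.
Point estimate p̂₁ − p̂₂ = 0.5950 − 0.8790 = -0.2840.
-0.2840 ± 0.04500 → (-0.329, -0.239).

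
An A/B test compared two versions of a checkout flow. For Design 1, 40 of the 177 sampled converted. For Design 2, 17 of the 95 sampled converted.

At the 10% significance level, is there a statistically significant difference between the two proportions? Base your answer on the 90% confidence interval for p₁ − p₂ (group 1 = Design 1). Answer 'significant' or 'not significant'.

not significant

Sample proportions: 40/177 = 0.2260, 17/95 = 0.1789.
Each SE is √(p̂(1−p̂)/n): √(0.2260·0.7740/177) = 0.03144 and √(0.1789·0.8211/95) = 0.03932.
SE(p̂₁ − p̂₂) = √(SE₁² + SE₂²) = √(0.0009884736 + 0.0015460624) = 0.05034, since the two samples are independent.
At 90% confidence z* = 1.645; margin = 1.645 × 0.05034 = 0.08281.
The difference is 0.2260 − 0.1789 = 0.0471, so the interval is 0.0471 ± 0.08281 = (-0.03571, 0.12991).
The interval (-0.03571, 0.12991) contains 0, so the difference is not significant.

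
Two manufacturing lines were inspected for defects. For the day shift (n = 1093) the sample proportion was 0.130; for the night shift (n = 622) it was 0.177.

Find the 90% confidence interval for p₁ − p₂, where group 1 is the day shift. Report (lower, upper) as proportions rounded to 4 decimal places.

The two standard errors are √(0.1300×0.8700/1093) = 0.01017 and √(0.1770×0.8230/622) = 0.01530.
Because the samples are independent, SE_diff = √(0.01017² + 0.01530²) = 0.01837.
Using z* = 1.645 for 90%, ME = 1.645 × 0.01837 = 0.03022.
p̂₁ − p̂₂ = -0.0470; interval -0.0470 ± 0.03022 gives (-0.0772, -0.0168).

(-0.0772, -0.0168)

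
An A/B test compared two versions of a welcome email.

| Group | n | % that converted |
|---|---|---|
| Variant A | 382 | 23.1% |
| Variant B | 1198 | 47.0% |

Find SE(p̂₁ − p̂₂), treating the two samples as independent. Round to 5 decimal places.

SE₁ = √(p̂₁(1−p̂₁)/n₁) = √(0.2310·0.7690/382) = 0.02156; SE₂ = √(0.4700·0.5300/1198) = 0.01442.
Independent samples: SE of the difference = √(SE₁² + SE₂²) = √(0.0004648336 + 0.0002079364) = 0.02594.

0.02594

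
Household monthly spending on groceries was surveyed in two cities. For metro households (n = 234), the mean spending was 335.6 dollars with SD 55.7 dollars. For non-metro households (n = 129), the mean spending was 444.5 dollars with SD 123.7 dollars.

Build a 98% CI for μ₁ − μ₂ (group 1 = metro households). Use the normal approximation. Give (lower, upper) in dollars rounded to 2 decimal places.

Standard errors of each mean: 55.7/√234 = 3.6412 and 123.7/√129 = 10.8912.
SE(x̄₁ − x̄₂) = √(3.6412² + 10.8912²) = 11.4838 for independent samples with unequal variances.
With z* = 2.326, the margin is 2.326 × 11.4838 = 26.7113.
x̄₁ − x̄₂ = 335.6 − 444.5 = -108.9000; the interval is -108.9000 ± 26.7113 = (-135.61, -82.19).

(-135.61, -82.19)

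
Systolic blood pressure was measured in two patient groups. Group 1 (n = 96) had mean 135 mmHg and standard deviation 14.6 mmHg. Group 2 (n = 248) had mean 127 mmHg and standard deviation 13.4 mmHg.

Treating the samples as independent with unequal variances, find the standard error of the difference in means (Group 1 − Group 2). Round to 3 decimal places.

1.716

Per-group SEs: s₁/√n₁ = 14.6/√96 = 1.4901, s₂/√n₂ = 13.4/√248 = 0.8509.
Unpooled SE of the difference: √(2.22039801 + 0.72403081) = 1.7159.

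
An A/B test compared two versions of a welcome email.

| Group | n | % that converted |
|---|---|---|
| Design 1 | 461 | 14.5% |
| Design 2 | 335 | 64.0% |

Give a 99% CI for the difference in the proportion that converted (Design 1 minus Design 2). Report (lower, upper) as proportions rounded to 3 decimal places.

(-0.575, -0.415)

Each SE is √(p̂(1−p̂)/n): √(0.1450·0.8550/461) = 0.01640 and √(0.6400·0.3600/335) = 0.02623.
SE(p̂₁ − p̂₂) = √(SE₁² + SE₂²) = √(0.00026896 + 0.0006880129) = 0.03093, since the two samples are independent.
At 99% confidence z* = 2.576; margin = 2.576 × 0.03093 = 0.07968.
The difference is 0.1450 − 0.6400 = -0.4950, so the interval is -0.4950 ± 0.07968 = (-0.575, -0.415).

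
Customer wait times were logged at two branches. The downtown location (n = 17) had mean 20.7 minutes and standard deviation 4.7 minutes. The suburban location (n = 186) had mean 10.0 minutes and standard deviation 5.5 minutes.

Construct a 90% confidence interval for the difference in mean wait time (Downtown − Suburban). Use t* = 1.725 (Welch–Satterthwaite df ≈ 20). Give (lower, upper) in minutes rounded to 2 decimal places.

(8.61, 12.79)

Standard errors of each mean: 4.7/√17 = 1.1399 and 5.5/√186 = 0.4033.
SE(x̄₁ − x̄₂) = √(1.1399² + 0.4033²) = 1.2091 for independent samples with unequal variances.
With t* = 1.725, the margin is 1.725 × 1.2091 = 2.0857.
x̄₁ − x̄₂ = 20.7 − 10.0 = 10.7000; the interval is 10.7000 ± 2.0857 = (8.61, 12.79).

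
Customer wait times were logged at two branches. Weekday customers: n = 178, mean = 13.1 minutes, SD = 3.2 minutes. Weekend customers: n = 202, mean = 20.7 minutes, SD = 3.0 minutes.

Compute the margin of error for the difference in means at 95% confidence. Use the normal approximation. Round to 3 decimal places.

Per-group SEs: s₁/√n₁ = 3.2/√178 = 0.2399, s₂/√n₂ = 3.0/√202 = 0.2111.
Unpooled SE of the difference: √(0.05755201 + 0.04456321) = 0.3196.
Margin of error = z* · SE = 1.960 × 0.3196 = 0.6264.

0.626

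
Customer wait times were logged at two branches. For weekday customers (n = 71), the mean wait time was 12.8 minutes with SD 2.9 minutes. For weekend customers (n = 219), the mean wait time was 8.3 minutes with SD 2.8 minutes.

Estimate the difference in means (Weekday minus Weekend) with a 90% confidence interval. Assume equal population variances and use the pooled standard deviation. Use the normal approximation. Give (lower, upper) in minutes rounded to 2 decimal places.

s_p = √[((n₁−1)s₁² + (n₂−1)s₂²)/(n₁+n₂−2)] = √[(70·2.9² + 218·2.8²)/288] = 2.8246.
SE = 2.8246·√(1/71 + 1/219) = 0.3857.
With z* = 1.645, margin = 1.645 × 0.3857 = 0.6345.
x̄₁ − x̄₂ = 12.8 − 8.3 = 4.5000; interval 4.5000 ± 0.6345 = (3.87, 5.13).

(3.87, 5.13)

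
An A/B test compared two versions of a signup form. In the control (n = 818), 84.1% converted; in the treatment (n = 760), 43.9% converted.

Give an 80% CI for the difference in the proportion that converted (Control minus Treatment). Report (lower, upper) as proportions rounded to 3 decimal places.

(0.374, 0.430)

The two standard errors are √(0.8410×0.1590/818) = 0.01279 and √(0.4390×0.5610/760) = 0.01800.
Because the samples are independent, SE_diff = √(0.01279² + 0.01800²) = 0.02208.
Using z* = 1.282 for 80%, ME = 1.282 × 0.02208 = 0.02831.
p̂₁ − p̂₂ = 0.4020; interval 0.4020 ± 0.02831 gives (0.374, 0.430).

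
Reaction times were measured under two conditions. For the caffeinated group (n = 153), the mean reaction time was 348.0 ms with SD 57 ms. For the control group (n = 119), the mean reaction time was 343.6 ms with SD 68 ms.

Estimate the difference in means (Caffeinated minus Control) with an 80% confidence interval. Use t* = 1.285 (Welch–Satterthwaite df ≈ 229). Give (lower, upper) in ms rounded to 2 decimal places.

SE₁ = s₁/√n₁ = 57/√153 = 4.6082; SE₂ = 68/√119 = 6.2335.
Independent samples, unequal variances: SE_diff = √(SE₁² + SE₂²) = √(21.23550724 + 38.85652225) = 7.7519.
t* = 1.285, so margin of error = 1.285 × 7.7519 = 9.9612.
Difference in means = 348.0 − 343.6 = 4.4000.
4.4000 ± 9.9612 → (-5.56, 14.36).

(-5.56, 14.36)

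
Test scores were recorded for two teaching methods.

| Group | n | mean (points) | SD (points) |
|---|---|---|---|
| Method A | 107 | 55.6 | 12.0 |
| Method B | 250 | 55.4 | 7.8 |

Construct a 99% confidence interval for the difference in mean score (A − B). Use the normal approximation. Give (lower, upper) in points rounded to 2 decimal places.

SE₁ = s₁/√n₁ = 12.0/√107 = 1.1601; SE₂ = 7.8/√250 = 0.4933.
Independent samples, unequal variances: SE_diff = √(SE₁² + SE₂²) = √(1.34583201 + 0.24334489) = 1.2606.
z* = 2.576, so margin of error = 2.576 × 1.2606 = 3.2473.
Difference in means = 55.6 − 55.4 = 0.2000.
0.2000 ± 3.2473 → (-3.05, 3.45).

(-3.05, 3.45)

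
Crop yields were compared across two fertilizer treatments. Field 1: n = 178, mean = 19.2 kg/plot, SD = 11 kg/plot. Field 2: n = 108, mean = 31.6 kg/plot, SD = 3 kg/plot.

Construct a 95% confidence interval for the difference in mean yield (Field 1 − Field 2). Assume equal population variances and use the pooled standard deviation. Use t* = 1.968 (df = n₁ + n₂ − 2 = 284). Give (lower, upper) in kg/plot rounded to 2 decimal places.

(-14.53, -10.27)

s_p = √[((n₁−1)s₁² + (n₂−1)s₂²)/(n₁+n₂−2)] = √[(177·11² + 107·3²)/284] = 8.8771.
SE = 8.8771·√(1/178 + 1/108) = 1.0828.
With t* = 1.968, margin = 1.968 × 1.0828 = 2.1310.
x̄₁ − x̄₂ = 19.2 − 31.6 = -12.4000; interval -12.4000 ± 2.1310 = (-14.53, -10.27).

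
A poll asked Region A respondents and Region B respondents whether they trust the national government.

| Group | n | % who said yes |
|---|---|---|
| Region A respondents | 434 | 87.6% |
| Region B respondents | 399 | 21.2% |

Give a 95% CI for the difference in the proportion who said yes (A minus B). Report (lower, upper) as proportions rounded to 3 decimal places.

(0.613, 0.715)

The two standard errors are √(0.8760×0.1240/434) = 0.01582 and √(0.2120×0.7880/399) = 0.02046.
Because the samples are independent, SE_diff = √(0.01582² + 0.02046²) = 0.02586.
Using z* = 1.960 for 95%, ME = 1.960 × 0.02586 = 0.05069.
p̂₁ − p̂₂ = 0.6640; interval 0.6640 ± 0.05069 gives (0.613, 0.715).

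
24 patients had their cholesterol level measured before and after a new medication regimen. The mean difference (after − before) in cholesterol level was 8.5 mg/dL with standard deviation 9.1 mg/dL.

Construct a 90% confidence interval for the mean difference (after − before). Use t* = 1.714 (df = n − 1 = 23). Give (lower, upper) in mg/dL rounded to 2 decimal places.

Paired design: SE = s_d/√n = 9.1/√24 = 1.8575.
t* = 1.714; margin of error = 1.714 × 1.8575 = 3.1838.
8.5 ± 3.1838 → (5.32, 11.68).

(5.32, 11.68)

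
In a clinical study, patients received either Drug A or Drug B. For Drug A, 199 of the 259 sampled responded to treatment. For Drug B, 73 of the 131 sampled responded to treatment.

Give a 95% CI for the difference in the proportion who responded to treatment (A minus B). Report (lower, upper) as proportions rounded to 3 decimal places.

First, p̂₁ = 199/259 = 0.7683; p̂₂ = 73/131 = 0.5573.
The two standard errors are √(0.7683×0.2317/259) = 0.02622 and √(0.5573×0.4427/131) = 0.04340.
Because the samples are independent, SE_diff = √(0.02622² + 0.04340²) = 0.05071.
Using z* = 1.960 for 95%, ME = 1.960 × 0.05071 = 0.09939.
p̂₁ − p̂₂ = 0.2110; interval 0.2110 ± 0.09939 gives (0.112, 0.310).

(0.112, 0.310)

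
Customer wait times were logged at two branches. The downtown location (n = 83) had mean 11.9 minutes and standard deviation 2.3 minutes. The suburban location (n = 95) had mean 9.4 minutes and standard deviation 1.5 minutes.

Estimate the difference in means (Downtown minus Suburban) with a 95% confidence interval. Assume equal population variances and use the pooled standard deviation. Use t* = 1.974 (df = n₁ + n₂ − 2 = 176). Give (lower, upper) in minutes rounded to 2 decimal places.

Pooled variance s_p² = [82·2.3² + 94·1.5²] / (83+95−2) = 3.6664, so s_p = 1.9148.
SE_diff = s_p·√(1/n₁ + 1/n₂) = 1.9148·√(1/83 + 1/95) = 0.2877.
t* = 1.974; margin = 1.974 × 0.2877 = 0.5679.
Difference = 11.9 − 9.4 = 2.5000.
2.5000 ± 0.5679 → (1.93, 3.07).

(1.93, 3.07)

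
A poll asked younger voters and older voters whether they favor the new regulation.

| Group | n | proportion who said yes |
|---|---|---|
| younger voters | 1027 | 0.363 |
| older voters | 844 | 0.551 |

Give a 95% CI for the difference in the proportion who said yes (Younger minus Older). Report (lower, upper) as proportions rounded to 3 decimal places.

The two standard errors are √(0.3630×0.6370/1027) = 0.01501 and √(0.5510×0.4490/844) = 0.01712.
Because the samples are independent, SE_diff = √(0.01501² + 0.01712²) = 0.02277.
Using z* = 1.960 for 95%, ME = 1.960 × 0.02277 = 0.04463.
p̂₁ − p̂₂ = -0.1880; interval -0.1880 ± 0.04463 gives (-0.233, -0.143).

(-0.233, -0.143)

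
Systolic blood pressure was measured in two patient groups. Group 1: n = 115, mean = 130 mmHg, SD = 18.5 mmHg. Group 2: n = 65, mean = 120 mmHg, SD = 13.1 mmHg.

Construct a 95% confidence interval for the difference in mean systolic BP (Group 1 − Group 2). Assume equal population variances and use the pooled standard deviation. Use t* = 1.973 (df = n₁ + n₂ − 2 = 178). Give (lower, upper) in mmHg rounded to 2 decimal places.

(4.87, 15.13)

Pooled variance s_p² = [114·18.5² + 64·13.1²] / (115+65−2) = 280.8963, so s_p = 16.7600.
SE_diff = s_p·√(1/n₁ + 1/n₂) = 16.7600·√(1/115 + 1/65) = 2.6008.
t* = 1.973; margin = 1.973 × 2.6008 = 5.1314.
Difference = 130 − 120 = 10.0000.
10.0000 ± 5.1314 → (4.87, 15.13).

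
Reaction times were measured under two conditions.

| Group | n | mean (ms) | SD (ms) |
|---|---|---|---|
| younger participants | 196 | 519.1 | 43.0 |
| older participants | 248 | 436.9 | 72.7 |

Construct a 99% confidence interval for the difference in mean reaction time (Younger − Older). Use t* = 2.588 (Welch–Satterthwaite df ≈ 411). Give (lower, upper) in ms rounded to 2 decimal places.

Per-group SEs: s₁/√n₁ = 43.0/√196 = 3.0714, s₂/√n₂ = 72.7/√248 = 4.6165.
Unpooled SE of the difference: √(9.43349796 + 21.31207225) = 5.5449.
Margin of error = t* · SE = 2.588 × 5.5449 = 14.3502.
x̄₁ − x̄₂ = 519.1 − 436.9 = 82.2000.
CI: 82.2000 ± 14.3502 = (67.85, 96.55).

(67.85, 96.55)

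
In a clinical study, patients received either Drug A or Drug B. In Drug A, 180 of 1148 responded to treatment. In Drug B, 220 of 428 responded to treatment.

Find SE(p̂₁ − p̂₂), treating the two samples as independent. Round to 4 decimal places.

First, p̂₁ = 180/1148 = 0.1568; p̂₂ = 220/428 = 0.5140.
The two standard errors are √(0.1568×0.8432/1148) = 0.01073 and √(0.5140×0.4860/428) = 0.02416.
Because the samples are independent, SE_diff = √(0.01073² + 0.02416²) = 0.02644.

0.0264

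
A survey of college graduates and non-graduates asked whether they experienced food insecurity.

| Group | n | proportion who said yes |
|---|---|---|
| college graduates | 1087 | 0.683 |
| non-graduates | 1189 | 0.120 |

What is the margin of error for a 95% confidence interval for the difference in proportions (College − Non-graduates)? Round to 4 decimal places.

Each SE is √(p̂(1−p̂)/n): √(0.6830·0.3170/1087) = 0.01411 and √(0.1200·0.8800/1189) = 0.00942.
SE(p̂₁ − p̂₂) = √(SE₁² + SE₂²) = √(0.0001990921 + 0.0000887364) = 0.01697, since the two samples are independent.
At 95% confidence z* = 1.960; margin = 1.960 × 0.01697 = 0.03326.

0.0333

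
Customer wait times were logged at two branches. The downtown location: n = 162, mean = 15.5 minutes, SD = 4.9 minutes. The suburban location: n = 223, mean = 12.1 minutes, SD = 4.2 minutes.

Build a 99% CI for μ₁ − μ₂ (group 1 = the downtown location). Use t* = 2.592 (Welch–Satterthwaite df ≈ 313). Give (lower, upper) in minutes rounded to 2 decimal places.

(2.16, 4.64)

Per-group SEs: s₁/√n₁ = 4.9/√162 = 0.3850, s₂/√n₂ = 4.2/√223 = 0.2813.
Unpooled SE of the difference: √(0.148225 + 0.07912969) = 0.4768.
Margin of error = t* · SE = 2.592 × 0.4768 = 1.2359.
x̄₁ − x̄₂ = 15.5 − 12.1 = 3.4000.
CI: 3.4000 ± 1.2359 = (2.16, 4.64).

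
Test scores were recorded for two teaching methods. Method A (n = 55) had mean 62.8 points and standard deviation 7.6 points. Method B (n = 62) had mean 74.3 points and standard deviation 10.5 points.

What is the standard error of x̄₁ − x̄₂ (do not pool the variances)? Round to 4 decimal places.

SE₁ = s₁/√n₁ = 7.6/√55 = 1.0248; SE₂ = 10.5/√62 = 1.3335.
Independent samples, unequal variances: SE_diff = √(SE₁² + SE₂²) = √(1.05021504 + 1.77822225) = 1.6818.

1.6818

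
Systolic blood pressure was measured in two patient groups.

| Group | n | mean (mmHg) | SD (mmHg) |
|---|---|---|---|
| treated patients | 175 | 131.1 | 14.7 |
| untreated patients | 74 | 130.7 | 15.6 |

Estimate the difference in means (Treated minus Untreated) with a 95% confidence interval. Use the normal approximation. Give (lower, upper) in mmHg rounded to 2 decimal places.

(-3.77, 4.57)

Per-group SEs: s₁/√n₁ = 14.7/√175 = 1.1112, s₂/√n₂ = 15.6/√74 = 1.8135.
Unpooled SE of the difference: √(1.23476544 + 3.28878225) = 2.1269.
Margin of error = z* · SE = 1.960 × 2.1269 = 4.1687.
x̄₁ − x̄₂ = 131.1 − 130.7 = 0.4000.
CI: 0.4000 ± 4.1687 = (-3.77, 4.57).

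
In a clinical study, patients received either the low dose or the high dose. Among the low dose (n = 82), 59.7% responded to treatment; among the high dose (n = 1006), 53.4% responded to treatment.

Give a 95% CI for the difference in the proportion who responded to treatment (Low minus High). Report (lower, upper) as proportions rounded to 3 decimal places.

(-0.048, 0.174)

SE₁ = √(p̂₁(1−p̂₁)/n₁) = √(0.5970·0.4030/82) = 0.05417; SE₂ = √(0.5340·0.4660/1006) = 0.01573.
Independent samples: SE of the difference = √(SE₁² + SE₂²) = √(0.0029343889 + 0.0002474329) = 0.05641.
z* for 95% confidence is 1.960, so the margin of error is 1.960 × 0.05641 = 0.11056.
Point estimate p̂₁ − p̂₂ = 0.5970 − 0.5340 = 0.0630.
0.0630 ± 0.11056 → (-0.048, 0.174).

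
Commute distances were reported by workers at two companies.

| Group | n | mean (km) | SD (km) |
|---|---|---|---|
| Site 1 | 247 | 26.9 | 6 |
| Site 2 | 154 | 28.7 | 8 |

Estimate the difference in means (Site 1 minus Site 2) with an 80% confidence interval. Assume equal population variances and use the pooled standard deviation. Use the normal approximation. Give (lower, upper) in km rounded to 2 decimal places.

s_p = √[((n₁−1)s₁² + (n₂−1)s₂²)/(n₁+n₂−2)] = √[(246·6² + 153·8²)/399] = 6.8364.
SE = 6.8364·√(1/247 + 1/154) = 0.7019.
With z* = 1.282, margin = 1.282 × 0.7019 = 0.8998.
x̄₁ − x̄₂ = 26.9 − 28.7 = -1.8000; interval -1.8000 ± 0.8998 = (-2.70, -0.90).

(-2.70, -0.90)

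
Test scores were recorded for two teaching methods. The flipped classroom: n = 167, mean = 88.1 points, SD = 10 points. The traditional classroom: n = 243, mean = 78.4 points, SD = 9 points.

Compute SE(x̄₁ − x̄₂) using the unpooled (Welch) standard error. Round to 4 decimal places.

0.9655

SE₁ = s₁/√n₁ = 10/√167 = 0.7738; SE₂ = 9/√243 = 0.5774.
Independent samples, unequal variances: SE_diff = √(SE₁² + SE₂²) = √(0.59876644 + 0.33339076) = 0.9655.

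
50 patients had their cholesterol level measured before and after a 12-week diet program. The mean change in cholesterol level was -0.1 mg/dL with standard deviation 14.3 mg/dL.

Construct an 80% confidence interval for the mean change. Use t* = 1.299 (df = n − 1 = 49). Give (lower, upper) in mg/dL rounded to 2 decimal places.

(-2.73, 2.53)

This is a matched-pairs design, so SE = s_d/√n = 14.3/√50 = 2.0223.
Margin = 1.299 × 2.0223 = 2.6270; the interval is -0.1 ± 2.6270 = (-2.73, 2.53).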